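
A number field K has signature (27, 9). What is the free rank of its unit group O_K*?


By Dirichlet's unit theorem:
rank = r1 + r2 - 1
= 27 + 9 - 1
= 35

35


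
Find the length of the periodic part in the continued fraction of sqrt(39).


Run the CF algorithm for sqrt(39).
a_0 = floor(sqrt(39)) = 6; set m_0=0, q_0=1.
Recurrence: m' = q*a - m,  q' = (d - m'^2)/q,  a' = floor((a_0 + m')/q').
  step 1: m=6, q=3, a=4
  step 2: m=6, q=1, a=12
a_2 = 2*a_0 = 12, so the period closes here.
sqrt(39) = [6; 4, 12]
Period length = 2

2


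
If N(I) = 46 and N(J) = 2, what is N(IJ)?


N(IJ) = N(I) * N(J)
= 46 * 2
= 92

92


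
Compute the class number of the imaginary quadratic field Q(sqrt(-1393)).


K = Q(sqrt(-1393)). d mod 4 = 3, so D = disc(K) = 4d = -5572
h(K) equals the number of primitive reduced positive-definite forms (a, b, c) = a*x^2 + b*x*y + c*y^2 with b^2 - 4ac = D,
where reduced means |b| <= a <= c, with b >= 0 whenever |b| = a or a = c, and primitive means gcd(a, b, c) = 1.
Reduced forces 3a^2 <= |D| = 5572, so 1 <= a <= 43; b must have the parity of D, and c = (b^2 - D)/(4a) must be an integer >= a.
Enumerate a = 1..43, b in [-a, a]:
  a=1: (1, 0, 1393)  [1]
  a=2: (2, 2, 697)  [1]
  a=3..6: none
  a=7: (7, 0, 199)  [1]
  a=8..10: none
  a=11: (11, -4, 127), (11, 4, 127)  [2]
  a=12..13: none
  a=14: (14, 14, 103)  [1]
  a=15..16: none
  a=17: (17, -2, 82), (17, 2, 82)  [2]
  a=18..21: none
  a=22: (22, -18, 67), (22, 18, 67)  [2]
  a=23..28: none
  a=29: (29, -24, 53), (29, 24, 53)  [2]
  a=30: none
  a=31: (31, -16, 47), (31, 16, 47)  [2]
  a=32..33: none
  a=34: (34, -2, 41), (34, 2, 41)  [2]
  a=35..43: none
Total reduced forms: 1 + 1 + 1 + 2 + 1 + 2 + 2 + 2 + 2 + 2 = 16
h = 16

16


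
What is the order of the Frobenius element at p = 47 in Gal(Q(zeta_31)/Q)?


The Frobenius at p in Gal(Q(zeta_n)/Q) = (Z/nZ)* is the class of p, so its order is ord_31(47), the smallest k >= 1 with 47^k = 1 mod 31.
n = 31 = 31, phi(31) = 30; the order divides phi(n).
Divisors of 30: 1, 2, 3, 5, 6, 10, 15, 30
Repeated squaring mod 31: 47^1 = 16, 47^2 = 8, 47^4 = 2, 47^8 = 4, 47^16 = 16
Test divisors in increasing order:
  k=1: 47^1 = 16 mod 31
  k=2: 47^2 = 8 mod 31
  k=3: 47^3 = 8 * 16 = 4 mod 31
  k=5: 47^5 = 2 * 16 = 1 mod 31  <- first divisor giving 1
Order = 5

5


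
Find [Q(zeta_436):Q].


The degree equals Euler's totient phi(436).
436 = 2^2 * 109
phi(436) = 216

216


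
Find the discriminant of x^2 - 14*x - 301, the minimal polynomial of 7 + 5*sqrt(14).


The element 7 + 5*sqrt(14) has minimal polynomial:
x^2 - 14*x - 301
Discriminant = (-14)^2 - 4*(-301)
= 196 + 1204
= 1400

1400


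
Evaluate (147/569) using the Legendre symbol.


p = 569 is prime, so compute (147/569) with the reciprocity algorithm (Jacobi-symbol steps: pull out 2s via (2/n), flip via reciprocity, reduce):
  reciprocity: (147/569) -> +(569/147)
  reduce: (128/147)
  pull out 2: (2/147) = -1  (since 147 mod 8 = 3)
  pull out 2: (2/147) = -1  (since 147 mod 8 = 3)
  pull out 2: (2/147) = -1  (since 147 mod 8 = 3)
  pull out 2: (2/147) = -1  (since 147 mod 8 = 3)
  pull out 2: (2/147) = -1  (since 147 mod 8 = 3)
  pull out 2: (2/147) = -1  (since 147 mod 8 = 3)
  pull out 2: (2/147) = -1  (since 147 mod 8 = 3)
  (1/147) = 1
Product of signs = -1
(147/569) = -1

-1


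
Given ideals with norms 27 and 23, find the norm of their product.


N(IJ) = N(I) * N(J)
= 27 * 23
= 621

621


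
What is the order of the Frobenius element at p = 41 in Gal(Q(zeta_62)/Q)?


The Frobenius at p in Gal(Q(zeta_n)/Q) = (Z/nZ)* is the class of p, so its order is ord_62(41), the smallest k >= 1 with 41^k = 1 mod 62.
n = 62 = 2 * 31, phi(62) = 30; the order divides phi(n).
Divisors of 30: 1, 2, 3, 5, 6, 10, 15, 30
Repeated squaring mod 62: 41^1 = 41, 41^2 = 7, 41^4 = 49, 41^8 = 45, 41^16 = 41
Test divisors in increasing order:
  k=1: 41^1 = 41 mod 62
  k=2: 41^2 = 7 mod 62
  k=3: 41^3 = 7 * 41 = 39 mod 62
  k=5: 41^5 = 49 * 41 = 25 mod 62
  k=6: 41^6 = 49 * 7 = 33 mod 62
  k=10: 41^10 = 45 * 7 = 5 mod 62
  k=15: 41^15 = 45 * 49 * 7 * 41 = 1 mod 62  <- first divisor giving 1
Order = 15

15


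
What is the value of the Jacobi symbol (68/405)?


Compute (68/405) via quadratic reciprocity:
  pull out 2: (2/405) = -1  (since 405 mod 8 = 5)
  pull out 2: (2/405) = -1  (since 405 mod 8 = 5)
  reciprocity: (17/405) -> +(405/17)
  reduce: (14/17)
  pull out 2: (2/17) = +1  (since 17 mod 8 = 1)
  reciprocity: (7/17) -> +(17/7)
  reduce: (3/7)
  reciprocity: (3/7) -> -(7/3)
  reduce: (1/3)
  (1/3) = 1
Product of signs = -1

-1


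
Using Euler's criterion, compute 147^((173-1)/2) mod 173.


p = 173 is prime and the exponent is (p-1)/2 = 86, so by Euler's criterion 147^86 = (147/173) = +1 or -1 mod 173.
Compute by square-and-multiply:
  86 = 64 + 16 + 4 + 2 (binary 1010110)
  Repeated squaring mod 173: 147^1 = 147, 147^2 = 157, 147^4 = 83, 147^8 = 142, 147^16 = 96, 147^32 = 47, 147^64 = 133
  147^86 = 147^64 * 147^16 * 147^4 * 147^2 = 133 * 96 * 83 * 157 mod 173
    133 * 96 = 12768 = 139 mod 173
    139 * 83 = 11537 = 119 mod 173
    119 * 157 = 18683 = 172 mod 173
  147^86 = 172 mod 173
Result 172 = p - 1 = -1 mod 173: 147 is a quadratic non-residue mod 173. As a residue in [0, p-1] the value is 172.
147^86 mod 173 = 172

172


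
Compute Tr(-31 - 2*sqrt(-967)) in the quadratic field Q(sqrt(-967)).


Tr(a + b*sqrt(d)) = (a + b*sqrt(d)) + (a - b*sqrt(d)) = 2a
= 2 * (-31)
= -62

-62


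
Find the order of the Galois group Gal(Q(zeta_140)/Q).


|Gal(Q(zeta_140)/Q)| = phi(140)
= 48

48


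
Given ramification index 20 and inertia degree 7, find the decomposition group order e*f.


|D_P| = e * f
= 20 * 7
= 140

140


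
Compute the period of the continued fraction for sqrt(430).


Run the CF algorithm for sqrt(430).
a_0 = floor(sqrt(430)) = 20; set m_0=0, q_0=1.
Recurrence: m' = q*a - m,  q' = (d - m'^2)/q,  a' = floor((a_0 + m')/q').
  step 1: m=20, q=30, a=1
  step 2: m=10, q=11, a=2
  step 3: m=12, q=26, a=1
  step 4: m=14, q=9, a=3
  step 5: m=13, q=29, a=1
  step 6: m=16, q=6, a=6
  step 7: m=20, q=5, a=8
  step 8: m=20, q=6, a=6
  step 9: m=16, q=29, a=1
  step 10: m=13, q=9, a=3
  step 11: m=14, q=26, a=1
  step 12: m=12, q=11, a=2
  step 13: m=10, q=30, a=1
  step 14: m=20, q=1, a=40
a_14 = 2*a_0 = 40, so the period closes here.
sqrt(430) = [20; 1, 2, 1, 3, 1, 6, 8, 6, 1, 3, 1, 2, 1, 40]
Period length = 14

14


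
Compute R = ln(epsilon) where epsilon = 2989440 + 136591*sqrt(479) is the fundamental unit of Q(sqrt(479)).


epsilon = 2989440 + 136591*sqrt(479)
= 5.9789e+06
R = ln(5.9789e+06)
= 15.6037

15.6037


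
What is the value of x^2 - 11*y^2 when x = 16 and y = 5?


x^2 - d*y^2
= 16^2 - 11*5^2
= 256 - 275
= -19

-19


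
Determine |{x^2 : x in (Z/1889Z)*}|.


For prime p, the number of non-zero quadratic residues is (p-1)/2.
= (1889-1)/2
= 944

944


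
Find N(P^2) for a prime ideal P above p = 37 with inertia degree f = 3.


N(P^a) = p^(a*f)
= 37^(2*3)
= 37^6
= 2565726409

2565726409


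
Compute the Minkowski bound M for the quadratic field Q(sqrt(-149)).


d = -149, d mod 4 = 3, so disc(K) = 4d = -596; |disc(K)| = 596
Imaginary quadratic field, so n = 2, s = r2 = 1, r1 = 0
M = (n!/n^n) * (4/pi)^s * sqrt(|disc(K)|) = (2!/2^2) * (4/pi)^1 * sqrt(596)
= 0.5 * 1.273240 * 24.413111
= 15.5419

15.5419


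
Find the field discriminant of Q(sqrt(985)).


For K = Q(sqrt(d)) with d squarefree: disc(K) = d if d = 1 mod 4, and disc(K) = 4d if d = 2 or 3 mod 4.
Here d = 985, and d mod 4 = 1.
d = 1 mod 4 (O_K = Z[(1+sqrt(d))/2]), so disc(K) = d = 985

985


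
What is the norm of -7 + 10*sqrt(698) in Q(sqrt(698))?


N(a + b*sqrt(d)) = a^2 - d*b^2
= (-7)^2 - (698)*(10)^2
= 49 - 69800
= -69751

-69751


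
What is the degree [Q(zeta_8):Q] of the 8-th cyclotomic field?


The degree equals Euler's totient phi(8).
8 = 2^3
phi(8) = 4

4


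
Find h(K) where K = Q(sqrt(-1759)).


K = Q(sqrt(-1759)). d mod 4 = 1, so D = disc(K) = d = -1759
h(K) equals the number of primitive reduced positive-definite forms (a, b, c) = a*x^2 + b*x*y + c*y^2 with b^2 - 4ac = D,
where reduced means |b| <= a <= c, with b >= 0 whenever |b| = a or a = c, and primitive means gcd(a, b, c) = 1.
Reduced forces 3a^2 <= |D| = 1759, so 1 <= a <= 24; b must have the parity of D, and c = (b^2 - D)/(4a) must be an integer >= a.
Enumerate a = 1..24, b in [-a, a]:
  a=1: (1, 1, 440)  [1]
  a=2: (2, -1, 220), (2, 1, 220)  [2]
  a=3: none
  a=4: (4, -1, 110), (4, 1, 110)  [2]
  a=5: (5, -1, 88), (5, 1, 88)  [2]
  a=6..7: none
  a=8: (8, -1, 55), (8, 1, 55)  [2]
  a=9: none
  a=10: (10, -9, 46), (10, -1, 44), (10, 1, 44), (10, 9, 46)  [4]
  a=11: (11, -1, 40), (11, 1, 40)  [2]
  a=12: none
  a=13: (13, -3, 34), (13, 3, 34)  [2]
  a=14..15: none
  a=16: (16, -15, 31), (16, 15, 31)  [2]
  a=17: (17, -3, 26), (17, 3, 26)  [2]
  a=18..19: none
  a=20: (20, -9, 23), (20, -1, 22), (20, 1, 22), (20, 9, 23)  [4]
  a=21: none
  a=22: (22, -21, 25), (22, 21, 25)  [2]
  a=23..24: none
Total reduced forms: 1 + 2 + 2 + 2 + 2 + 4 + 2 + 2 + 2 + 2 + 4 + 2 = 27
h = 27

27


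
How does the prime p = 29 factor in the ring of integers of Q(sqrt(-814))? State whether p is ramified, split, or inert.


K = Q(sqrt(-814)). Since d mod 4 = 2, disc(K) = -3256.
Check p | disc: -3256 mod 29 = 21.
p does not divide disc. Compute Legendre symbol (d/p):
27^((29-1)/2) mod 29 = -1
(d/p) = -1, so p is inert: (p) stays prime with e=1, f=2, g=1.
Therefore p is inert.

inert


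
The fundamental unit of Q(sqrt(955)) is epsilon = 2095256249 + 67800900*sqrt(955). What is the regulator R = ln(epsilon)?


epsilon = 2095256249 + 67800900*sqrt(955)
= 4.1905e+09
R = ln(4.1905e+09)
= 22.1561

22.1561


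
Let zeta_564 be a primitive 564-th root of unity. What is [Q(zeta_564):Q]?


The degree equals Euler's totient phi(564).
564 = 2^2 * 3 * 47
phi(564) = 184

184


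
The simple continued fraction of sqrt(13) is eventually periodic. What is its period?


Run the CF algorithm for sqrt(13).
a_0 = floor(sqrt(13)) = 3; set m_0=0, q_0=1.
Recurrence: m' = q*a - m,  q' = (d - m'^2)/q,  a' = floor((a_0 + m')/q').
  step 1: m=3, q=4, a=1
  step 2: m=1, q=3, a=1
  step 3: m=2, q=3, a=1
  step 4: m=1, q=4, a=1
  step 5: m=3, q=1, a=6
a_5 = 2*a_0 = 6, so the period closes here.
sqrt(13) = [3; 1, 1, 1, 1, 6]
Period length = 5

5


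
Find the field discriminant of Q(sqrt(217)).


For K = Q(sqrt(d)) with d squarefree: disc(K) = d if d = 1 mod 4, and disc(K) = 4d if d = 2 or 3 mod 4.
Here d = 217, and d mod 4 = 1.
d = 1 mod 4 (O_K = Z[(1+sqrt(d))/2]), so disc(K) = d = 217

217


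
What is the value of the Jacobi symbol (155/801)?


Compute (155/801) via quadratic reciprocity:
  reciprocity: (155/801) -> +(801/155)
  reduce: (26/155)
  pull out 2: (2/155) = -1  (since 155 mod 8 = 3)
  reciprocity: (13/155) -> +(155/13)
  reduce: (12/13)
  pull out 2: (2/13) = -1  (since 13 mod 8 = 5)
  pull out 2: (2/13) = -1  (since 13 mod 8 = 5)
  reciprocity: (3/13) -> +(13/3)
  reduce: (1/3)
  (1/3) = 1
Product of signs = -1

-1


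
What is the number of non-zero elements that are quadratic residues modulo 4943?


For prime p, the number of non-zero quadratic residues is (p-1)/2.
= (4943-1)/2
= 2471

2471


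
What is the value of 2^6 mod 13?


p = 13 is prime and the exponent is (p-1)/2 = 6, so by Euler's criterion 2^6 = (2/13) = +1 or -1 mod 13.
Compute by square-and-multiply:
  6 = 4 + 2 (binary 110)
  Repeated squaring mod 13: 2^1 = 2, 2^2 = 4, 2^4 = 3
  2^6 = 2^4 * 2^2 = 3 * 4 mod 13
    3 * 4 = 12 = 12 mod 13
  2^6 = 12 mod 13
Result 12 = p - 1 = -1 mod 13: 2 is a quadratic non-residue mod 13. As a residue in [0, p-1] the value is 12.
2^6 mod 13 = 12

12


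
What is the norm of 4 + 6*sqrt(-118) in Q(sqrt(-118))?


N(a + b*sqrt(d)) = a^2 - d*b^2
= (4)^2 - (-118)*(6)^2
= 16 + 4248
= 4264

4264


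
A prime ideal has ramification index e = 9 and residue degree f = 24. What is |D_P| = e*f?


|D_P| = e * f
= 9 * 24
= 216

216


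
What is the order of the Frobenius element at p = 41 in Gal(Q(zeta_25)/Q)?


The Frobenius at p in Gal(Q(zeta_n)/Q) = (Z/nZ)* is the class of p, so its order is ord_25(41), the smallest k >= 1 with 41^k = 1 mod 25.
n = 25 = 5^2, phi(25) = 20; the order divides phi(n).
Divisors of 20: 1, 2, 4, 5, 10, 20
Repeated squaring mod 25: 41^1 = 16, 41^2 = 6, 41^4 = 11, 41^8 = 21, 41^16 = 16
Test divisors in increasing order:
  k=1: 41^1 = 16 mod 25
  k=2: 41^2 = 6 mod 25
  k=4: 41^4 = 11 mod 25
  k=5: 41^5 = 11 * 16 = 1 mod 25  <- first divisor giving 1
Order = 5

5


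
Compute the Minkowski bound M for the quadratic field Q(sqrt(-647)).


d = -647, d mod 4 = 1, so disc(K) = d = -647; |disc(K)| = 647
Imaginary quadratic field, so n = 2, s = r2 = 1, r1 = 0
M = (n!/n^n) * (4/pi)^s * sqrt(|disc(K)|) = (2!/2^2) * (4/pi)^1 * sqrt(647)
= 0.5 * 1.273240 * 25.436195
= 16.1932

16.1932


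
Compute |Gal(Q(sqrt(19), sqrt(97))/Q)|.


The 2 square roots of distinct primes are multiplicatively independent over Q,
so [K:Q] = 2^2 and Gal(K/Q) is isomorphic to (Z/2Z)^2.
|Gal| = 2^2 = 4

4


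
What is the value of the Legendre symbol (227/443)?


p = 443 is prime, so compute (227/443) with the reciprocity algorithm (Jacobi-symbol steps: pull out 2s via (2/n), flip via reciprocity, reduce):
  reciprocity: (227/443) -> -(443/227)
  reduce: (216/227)
  pull out 2: (2/227) = -1  (since 227 mod 8 = 3)
  pull out 2: (2/227) = -1  (since 227 mod 8 = 3)
  pull out 2: (2/227) = -1  (since 227 mod 8 = 3)
  reciprocity: (27/227) -> -(227/27)
  reduce: (11/27)
  reciprocity: (11/27) -> -(27/11)
  reduce: (5/11)
  reciprocity: (5/11) -> +(11/5)
  reduce: (1/5)
  (1/5) = 1
Product of signs = 1
(227/443) = 1

1


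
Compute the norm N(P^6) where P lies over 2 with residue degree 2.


N(P^a) = p^(a*f)
= 2^(6*2)
= 2^12
= 4096

4096


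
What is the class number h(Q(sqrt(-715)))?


K = Q(sqrt(-715)). d mod 4 = 1, so D = disc(K) = d = -715
h(K) equals the number of primitive reduced positive-definite forms (a, b, c) = a*x^2 + b*x*y + c*y^2 with b^2 - 4ac = D,
where reduced means |b| <= a <= c, with b >= 0 whenever |b| = a or a = c, and primitive means gcd(a, b, c) = 1.
Reduced forces 3a^2 <= |D| = 715, so 1 <= a <= 15; b must have the parity of D, and c = (b^2 - D)/(4a) must be an integer >= a.
Enumerate a = 1..15, b in [-a, a]:
  a=1: (1, 1, 179)  [1]
  a=2..4: none
  a=5: (5, 5, 37)  [1]
  a=6..10: none
  a=11: (11, 11, 19)  [1]
  a=12: none
  a=13: (13, 13, 17)  [1]
  a=14..15: none
Total reduced forms: 1 + 1 + 1 + 1 = 4
h = 4

4


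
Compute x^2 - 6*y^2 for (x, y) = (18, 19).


x^2 - d*y^2
= 18^2 - 6*19^2
= 324 - 2166
= -1842

-1842


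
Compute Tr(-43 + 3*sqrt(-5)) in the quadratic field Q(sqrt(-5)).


Tr(a + b*sqrt(d)) = (a + b*sqrt(d)) + (a - b*sqrt(d)) = 2a
= 2 * (-43)
= -86

-86


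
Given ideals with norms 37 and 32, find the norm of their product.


N(IJ) = N(I) * N(J)
= 37 * 32
= 1184

1184


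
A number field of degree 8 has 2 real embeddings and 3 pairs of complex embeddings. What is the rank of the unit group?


By Dirichlet's unit theorem:
rank = r1 + r2 - 1
= 2 + 3 - 1
= 4

4


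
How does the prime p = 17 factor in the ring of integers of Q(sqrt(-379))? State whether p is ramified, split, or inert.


K = Q(sqrt(-379)). Since d mod 4 = 1, disc(K) = -379.
Check p | disc: -379 mod 17 = 12.
p does not divide disc. Compute Legendre symbol (d/p):
12^((17-1)/2) mod 17 = -1
(d/p) = -1, so p is inert: (p) stays prime with e=1, f=2, g=1.
Therefore p is inert.

inert


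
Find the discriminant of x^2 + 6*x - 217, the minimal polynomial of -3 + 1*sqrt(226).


The element -3 + 1*sqrt(226) has minimal polynomial:
x^2 + 6*x - 217
Discriminant = (6)^2 - 4*(-217)
= 36 + 868
= 904

904


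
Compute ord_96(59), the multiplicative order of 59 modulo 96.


We want ord_96(59), the smallest k >= 1 with 59^k = 1 mod 96.
n = 96 = 2^5 * 3, phi(96) = 32; the order divides phi(n).
Divisors of 32: 1, 2, 4, 8, 16, 32
Repeated squaring mod 96: 59^1 = 59, 59^2 = 25, 59^4 = 49, 59^8 = 1, 59^16 = 1, 59^32 = 1
Test divisors in increasing order:
  k=1: 59^1 = 59 mod 96
  k=2: 59^2 = 25 mod 96
  k=4: 59^4 = 49 mod 96
  k=8: 59^8 = 1 mod 96  <- first divisor giving 1
Order = 8

8


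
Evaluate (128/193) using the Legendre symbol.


p = 193 is prime, so compute (128/193) with the reciprocity algorithm (Jacobi-symbol steps: pull out 2s via (2/n), flip via reciprocity, reduce):
  pull out 2: (2/193) = +1  (since 193 mod 8 = 1)
  pull out 2: (2/193) = +1  (since 193 mod 8 = 1)
  pull out 2: (2/193) = +1  (since 193 mod 8 = 1)
  pull out 2: (2/193) = +1  (since 193 mod 8 = 1)
  pull out 2: (2/193) = +1  (since 193 mod 8 = 1)
  pull out 2: (2/193) = +1  (since 193 mod 8 = 1)
  pull out 2: (2/193) = +1  (since 193 mod 8 = 1)
  (1/193) = 1
Product of signs = 1
(128/193) = 1

1


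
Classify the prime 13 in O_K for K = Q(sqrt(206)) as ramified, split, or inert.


K = Q(sqrt(206)). Since d mod 4 = 2, disc(K) = 824.
Check p | disc: 824 mod 13 = 5.
p does not divide disc. Compute Legendre symbol (d/p):
11^((13-1)/2) mod 13 = -1
(d/p) = -1, so p is inert: (p) stays prime with e=1, f=2, g=1.
Therefore p is inert.

inert


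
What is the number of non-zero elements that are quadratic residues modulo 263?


For prime p, the number of non-zero quadratic residues is (p-1)/2.
= (263-1)/2
= 131

131


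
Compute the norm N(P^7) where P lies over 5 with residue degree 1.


N(P^a) = p^(a*f)
= 5^(7*1)
= 5^7
= 78125

78125


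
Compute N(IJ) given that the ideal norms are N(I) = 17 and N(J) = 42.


N(IJ) = N(I) * N(J)
= 17 * 42
= 714

714


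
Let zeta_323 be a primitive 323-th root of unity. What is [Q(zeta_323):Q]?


The degree equals Euler's totient phi(323).
323 = 17 * 19
phi(323) = 288

288


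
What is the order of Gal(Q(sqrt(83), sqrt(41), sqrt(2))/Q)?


The 3 square roots of distinct primes are multiplicatively independent over Q,
so [K:Q] = 2^3 and Gal(K/Q) is isomorphic to (Z/2Z)^3.
|Gal| = 2^3 = 8

8


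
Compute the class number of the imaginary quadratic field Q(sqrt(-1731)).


K = Q(sqrt(-1731)). d mod 4 = 1, so D = disc(K) = d = -1731
h(K) equals the number of primitive reduced positive-definite forms (a, b, c) = a*x^2 + b*x*y + c*y^2 with b^2 - 4ac = D,
where reduced means |b| <= a <= c, with b >= 0 whenever |b| = a or a = c, and primitive means gcd(a, b, c) = 1.
Reduced forces 3a^2 <= |D| = 1731, so 1 <= a <= 24; b must have the parity of D, and c = (b^2 - D)/(4a) must be an integer >= a.
Enumerate a = 1..24, b in [-a, a]:
  a=1: (1, 1, 433)  [1]
  a=2: none
  a=3: (3, 3, 145)  [1]
  a=4: none
  a=5: (5, -3, 87), (5, 3, 87)  [2]
  a=6..14: none
  a=15: (15, -3, 29), (15, 3, 29)  [2]
  a=16..18: none
  a=19: (19, -13, 25), (19, 13, 25)  [2]
  a=20..24: none
Total reduced forms: 1 + 1 + 2 + 2 + 2 = 8
h = 8

8


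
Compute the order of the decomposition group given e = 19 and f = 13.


|D_P| = e * f
= 19 * 13
= 247

247


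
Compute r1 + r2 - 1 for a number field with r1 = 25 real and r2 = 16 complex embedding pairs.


By Dirichlet's unit theorem:
rank = r1 + r2 - 1
= 25 + 16 - 1
= 40

40


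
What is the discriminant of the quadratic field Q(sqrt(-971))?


For K = Q(sqrt(d)) with d squarefree: disc(K) = d if d = 1 mod 4, and disc(K) = 4d if d = 2 or 3 mod 4.
Here d = -971, and d mod 4 = 1.
d = 1 mod 4 (O_K = Z[(1+sqrt(d))/2]), so disc(K) = d = -971

-971


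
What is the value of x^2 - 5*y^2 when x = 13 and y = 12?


x^2 - d*y^2
= 13^2 - 5*12^2
= 169 - 720
= -551

-551


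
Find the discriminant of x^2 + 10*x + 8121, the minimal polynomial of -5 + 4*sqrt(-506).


The element -5 + 4*sqrt(-506) has minimal polynomial:
x^2 + 10*x + 8121
Discriminant = (10)^2 - 4*(8121)
= 100 - 32484
= -32384

-32384


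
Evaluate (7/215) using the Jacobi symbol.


Compute (7/215) via quadratic reciprocity:
  reciprocity: (7/215) -> -(215/7)
  reduce: (5/7)
  reciprocity: (5/7) -> +(7/5)
  reduce: (2/5)
  pull out 2: (2/5) = -1  (since 5 mod 8 = 5)
  (1/5) = 1
Product of signs = 1

1


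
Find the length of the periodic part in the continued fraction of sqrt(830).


Run the CF algorithm for sqrt(830).
a_0 = floor(sqrt(830)) = 28; set m_0=0, q_0=1.
Recurrence: m' = q*a - m,  q' = (d - m'^2)/q,  a' = floor((a_0 + m')/q').
  step 1: m=28, q=46, a=1
  step 2: m=18, q=11, a=4
  step 3: m=26, q=14, a=3
  step 4: m=16, q=41, a=1
  step 5: m=25, q=5, a=10
  step 6: m=25, q=41, a=1
  step 7: m=16, q=14, a=3
  step 8: m=26, q=11, a=4
  step 9: m=18, q=46, a=1
  step 10: m=28, q=1, a=56
a_10 = 2*a_0 = 56, so the period closes here.
sqrt(830) = [28; 1, 4, 3, 1, 10, 1, 3, 4, 1, 56]
Period length = 10

10


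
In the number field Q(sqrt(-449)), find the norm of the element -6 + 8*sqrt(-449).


N(a + b*sqrt(d)) = a^2 - d*b^2
= (-6)^2 - (-449)*(8)^2
= 36 + 28736
= 28772

28772


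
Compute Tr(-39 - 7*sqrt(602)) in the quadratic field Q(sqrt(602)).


Tr(a + b*sqrt(d)) = (a + b*sqrt(d)) + (a - b*sqrt(d)) = 2a
= 2 * (-39)
= -78

-78


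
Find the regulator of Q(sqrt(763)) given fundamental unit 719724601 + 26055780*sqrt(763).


epsilon = 719724601 + 26055780*sqrt(763)
= 1.4394e+09
R = ln(1.4394e+09)
= 21.0875

21.0875


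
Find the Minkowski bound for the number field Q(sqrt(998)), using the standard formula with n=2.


d = 998, d mod 4 = 2, so disc(K) = 4d = 3992; |disc(K)| = 3992
Real quadratic field, so n = 2, s = r2 = 0, r1 = 2
M = (n!/n^n) * (4/pi)^s * sqrt(|disc(K)|) = (2!/2^2) * (4/pi)^0 * sqrt(3992)
= 0.5 * 1.000000 * 63.182276
= 31.5911

31.5911


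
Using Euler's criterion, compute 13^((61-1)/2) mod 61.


p = 61 is prime and the exponent is (p-1)/2 = 30, so by Euler's criterion 13^30 = (13/61) = +1 or -1 mod 61.
Compute by square-and-multiply:
  30 = 16 + 8 + 4 + 2 (binary 11110)
  Repeated squaring mod 61: 13^1 = 13, 13^2 = 47, 13^4 = 13, 13^8 = 47, 13^16 = 13
  13^30 = 13^16 * 13^8 * 13^4 * 13^2 = 13 * 47 * 13 * 47 mod 61
    13 * 47 = 611 = 1 mod 61
    1 * 13 = 13 = 13 mod 61
    13 * 47 = 611 = 1 mod 61
  13^30 = 1 mod 61
Result 1: 13 is a quadratic residue mod 61.
13^30 mod 61 = 1

1


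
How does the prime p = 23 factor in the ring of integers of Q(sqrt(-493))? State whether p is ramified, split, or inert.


K = Q(sqrt(-493)). Since d mod 4 = 3, disc(K) = -1972.
Check p | disc: -1972 mod 23 = 6.
p does not divide disc. Compute Legendre symbol (d/p):
13^((23-1)/2) mod 23 = 1
(d/p) = 1, so p splits: (p) = P*P' with e=1, f=1, g=2.
Therefore p is split.

split


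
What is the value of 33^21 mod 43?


p = 43 is prime and the exponent is (p-1)/2 = 21, so by Euler's criterion 33^21 = (33/43) = +1 or -1 mod 43.
Compute by square-and-multiply:
  21 = 16 + 4 + 1 (binary 10101)
  Repeated squaring mod 43: 33^1 = 33, 33^2 = 14, 33^4 = 24, 33^8 = 17, 33^16 = 31
  33^21 = 33^16 * 33^4 * 33^1 = 31 * 24 * 33 mod 43
    31 * 24 = 744 = 13 mod 43
    13 * 33 = 429 = 42 mod 43
  33^21 = 42 mod 43
Result 42 = p - 1 = -1 mod 43: 33 is a quadratic non-residue mod 43. As a residue in [0, p-1] the value is 42.
33^21 mod 43 = 42

42


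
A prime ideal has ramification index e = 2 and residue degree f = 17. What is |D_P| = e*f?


|D_P| = e * f
= 2 * 17
= 34

34


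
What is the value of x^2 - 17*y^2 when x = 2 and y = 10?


x^2 - d*y^2
= 2^2 - 17*10^2
= 4 - 1700
= -1696

-1696


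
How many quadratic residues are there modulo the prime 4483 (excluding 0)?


For prime p, the number of non-zero quadratic residues is (p-1)/2.
= (4483-1)/2
= 2241

2241


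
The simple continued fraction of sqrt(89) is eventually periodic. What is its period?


Run the CF algorithm for sqrt(89).
a_0 = floor(sqrt(89)) = 9; set m_0=0, q_0=1.
Recurrence: m' = q*a - m,  q' = (d - m'^2)/q,  a' = floor((a_0 + m')/q').
  step 1: m=9, q=8, a=2
  step 2: m=7, q=5, a=3
  step 3: m=8, q=5, a=3
  step 4: m=7, q=8, a=2
  step 5: m=9, q=1, a=18
a_5 = 2*a_0 = 18, so the period closes here.
sqrt(89) = [9; 2, 3, 3, 2, 18]
Period length = 5

5


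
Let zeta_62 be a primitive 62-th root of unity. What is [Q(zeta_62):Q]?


The degree equals Euler's totient phi(62).
62 = 2 * 31
phi(62) = 30

30


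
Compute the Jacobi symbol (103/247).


Compute (103/247) via quadratic reciprocity:
  reciprocity: (103/247) -> -(247/103)
  reduce: (41/103)
  reciprocity: (41/103) -> +(103/41)
  reduce: (21/41)
  reciprocity: (21/41) -> +(41/21)
  reduce: (20/21)
  pull out 2: (2/21) = -1  (since 21 mod 8 = 5)
  pull out 2: (2/21) = -1  (since 21 mod 8 = 5)
  reciprocity: (5/21) -> +(21/5)
  reduce: (1/5)
  (1/5) = 1
Product of signs = -1

-1


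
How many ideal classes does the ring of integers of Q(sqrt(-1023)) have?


K = Q(sqrt(-1023)). d mod 4 = 1, so D = disc(K) = d = -1023
h(K) equals the number of primitive reduced positive-definite forms (a, b, c) = a*x^2 + b*x*y + c*y^2 with b^2 - 4ac = D,
where reduced means |b| <= a <= c, with b >= 0 whenever |b| = a or a = c, and primitive means gcd(a, b, c) = 1.
Reduced forces 3a^2 <= |D| = 1023, so 1 <= a <= 18; b must have the parity of D, and c = (b^2 - D)/(4a) must be an integer >= a.
Enumerate a = 1..18, b in [-a, a]:
  a=1: (1, 1, 256)  [1]
  a=2: (2, -1, 128), (2, 1, 128)  [2]
  a=3: (3, 3, 86)  [1]
  a=4: (4, -1, 64), (4, 1, 64)  [2]
  a=5: none
  a=6: (6, -3, 43), (6, 3, 43)  [2]
  a=7: none
  a=8: (8, -1, 32), (8, 1, 32)  [2]
  a=9..10: none
  a=11: (11, 11, 26)  [1]
  a=12: (12, -9, 23), (12, 9, 23)  [2]
  a=13: (13, -11, 22), (13, 11, 22)  [2]
  a=14..15: none
  a=16: (16, 1, 16)  [1]
  a=17..18: none
Total reduced forms: 1 + 2 + 1 + 2 + 2 + 2 + 1 + 2 + 2 + 1 = 16
h = 16

16


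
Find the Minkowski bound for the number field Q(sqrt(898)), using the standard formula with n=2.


d = 898, d mod 4 = 2, so disc(K) = 4d = 3592; |disc(K)| = 3592
Real quadratic field, so n = 2, s = r2 = 0, r1 = 2
M = (n!/n^n) * (4/pi)^s * sqrt(|disc(K)|) = (2!/2^2) * (4/pi)^0 * sqrt(3592)
= 0.5 * 1.000000 * 59.933296
= 29.9666

29.9666


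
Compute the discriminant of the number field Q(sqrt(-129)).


For K = Q(sqrt(d)) with d squarefree: disc(K) = d if d = 1 mod 4, and disc(K) = 4d if d = 2 or 3 mod 4.
Here d = -129, and d mod 4 = 3.
d = 3 mod 4, not 1 (O_K = Z[sqrt(d)]), so disc(K) = 4d = 4 * (-129) = -516

-516


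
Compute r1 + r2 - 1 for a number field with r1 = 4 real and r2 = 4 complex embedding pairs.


By Dirichlet's unit theorem:
rank = r1 + r2 - 1
= 4 + 4 - 1
= 7

7


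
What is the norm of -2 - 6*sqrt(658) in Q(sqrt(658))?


N(a + b*sqrt(d)) = a^2 - d*b^2
= (-2)^2 - (658)*(-6)^2
= 4 - 23688
= -23684

-23684


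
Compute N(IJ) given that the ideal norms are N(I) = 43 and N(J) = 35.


N(IJ) = N(I) * N(J)
= 43 * 35
= 1505

1505


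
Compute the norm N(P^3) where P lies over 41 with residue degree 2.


N(P^a) = p^(a*f)
= 41^(3*2)
= 41^6
= 4750104241

4750104241


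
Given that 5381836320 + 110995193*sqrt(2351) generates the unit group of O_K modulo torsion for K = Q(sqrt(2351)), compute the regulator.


epsilon = 5381836320 + 110995193*sqrt(2351)
= 1.0764e+10
R = ln(1.0764e+10)
= 23.0994

23.0994


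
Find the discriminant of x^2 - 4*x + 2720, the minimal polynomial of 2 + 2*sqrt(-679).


The element 2 + 2*sqrt(-679) has minimal polynomial:
x^2 - 4*x + 2720
Discriminant = (-4)^2 - 4*(2720)
= 16 - 10880
= -10864

-10864


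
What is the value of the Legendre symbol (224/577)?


p = 577 is prime, so compute (224/577) with the reciprocity algorithm (Jacobi-symbol steps: pull out 2s via (2/n), flip via reciprocity, reduce):
  pull out 2: (2/577) = +1  (since 577 mod 8 = 1)
  pull out 2: (2/577) = +1  (since 577 mod 8 = 1)
  pull out 2: (2/577) = +1  (since 577 mod 8 = 1)
  pull out 2: (2/577) = +1  (since 577 mod 8 = 1)
  pull out 2: (2/577) = +1  (since 577 mod 8 = 1)
  reciprocity: (7/577) -> +(577/7)
  reduce: (3/7)
  reciprocity: (3/7) -> -(7/3)
  reduce: (1/3)
  (1/3) = 1
Product of signs = -1
(224/577) = -1

-1


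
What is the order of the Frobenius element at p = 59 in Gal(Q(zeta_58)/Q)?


The Frobenius at p in Gal(Q(zeta_n)/Q) = (Z/nZ)* is the class of p, so its order is ord_58(59), the smallest k >= 1 with 59^k = 1 mod 58.
n = 58 = 2 * 29, phi(58) = 28; the order divides phi(n).
Divisors of 28: 1, 2, 4, 7, 14, 28
Repeated squaring mod 58: 59^1 = 1, 59^2 = 1, 59^4 = 1, 59^8 = 1, 59^16 = 1
Test divisors in increasing order:
  k=1: 59^1 = 1 mod 58  <- first divisor giving 1
Order = 1

1


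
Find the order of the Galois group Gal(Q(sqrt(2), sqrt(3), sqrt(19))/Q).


The 3 square roots of distinct primes are multiplicatively independent over Q,
so [K:Q] = 2^3 and Gal(K/Q) is isomorphic to (Z/2Z)^3.
|Gal| = 2^3 = 8

8


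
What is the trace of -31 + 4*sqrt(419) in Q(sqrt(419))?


Tr(a + b*sqrt(d)) = (a + b*sqrt(d)) + (a - b*sqrt(d)) = 2a
= 2 * (-31)
= -62

-62


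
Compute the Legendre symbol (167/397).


p = 397 is prime, so compute (167/397) with the reciprocity algorithm (Jacobi-symbol steps: pull out 2s via (2/n), flip via reciprocity, reduce):
  reciprocity: (167/397) -> +(397/167)
  reduce: (63/167)
  reciprocity: (63/167) -> -(167/63)
  reduce: (41/63)
  reciprocity: (41/63) -> +(63/41)
  reduce: (22/41)
  pull out 2: (2/41) = +1  (since 41 mod 8 = 1)
  reciprocity: (11/41) -> +(41/11)
  reduce: (8/11)
  pull out 2: (2/11) = -1  (since 11 mod 8 = 3)
  pull out 2: (2/11) = -1  (since 11 mod 8 = 3)
  pull out 2: (2/11) = -1  (since 11 mod 8 = 3)
  (1/11) = 1
Product of signs = 1
(167/397) = 1

1


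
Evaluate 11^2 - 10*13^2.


x^2 - d*y^2
= 11^2 - 10*13^2
= 121 - 1690
= -1569

-1569


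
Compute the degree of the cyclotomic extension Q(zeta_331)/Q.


The degree equals Euler's totient phi(331).
331 = 331
phi(331) = 330

330


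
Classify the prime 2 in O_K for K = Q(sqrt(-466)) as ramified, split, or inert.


K = Q(sqrt(-466)). Since d mod 4 = 2, disc(K) = -1864.
Check p | disc: -1864 mod 2 = 0.
p divides disc, so p ramifies: (p) = P^2 with e=2, f=1, g=1.
Therefore p is ramified.

ramified


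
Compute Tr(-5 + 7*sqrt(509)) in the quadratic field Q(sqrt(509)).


Tr(a + b*sqrt(d)) = (a + b*sqrt(d)) + (a - b*sqrt(d)) = 2a
= 2 * (-5)
= -10

-10


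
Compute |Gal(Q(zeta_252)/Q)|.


|Gal(Q(zeta_252)/Q)| = phi(252)
= 72

72


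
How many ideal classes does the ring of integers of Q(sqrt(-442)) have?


K = Q(sqrt(-442)). d mod 4 = 2, so D = disc(K) = 4d = -1768
h(K) equals the number of primitive reduced positive-definite forms (a, b, c) = a*x^2 + b*x*y + c*y^2 with b^2 - 4ac = D,
where reduced means |b| <= a <= c, with b >= 0 whenever |b| = a or a = c, and primitive means gcd(a, b, c) = 1.
Reduced forces 3a^2 <= |D| = 1768, so 1 <= a <= 24; b must have the parity of D, and c = (b^2 - D)/(4a) must be an integer >= a.
Enumerate a = 1..24, b in [-a, a]:
  a=1: (1, 0, 442)  [1]
  a=2: (2, 0, 221)  [1]
  a=3..10: none
  a=11: (11, -6, 41), (11, 6, 41)  [2]
  a=12: none
  a=13: (13, 0, 34)  [1]
  a=14..16: none
  a=17: (17, 0, 26)  [1]
  a=18..21: none
  a=22: (22, -16, 23), (22, 16, 23)  [2]
  a=23..24: none
Total reduced forms: 1 + 1 + 2 + 1 + 1 + 2 = 8
h = 8

8


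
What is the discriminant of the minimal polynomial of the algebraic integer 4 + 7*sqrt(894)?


The element 4 + 7*sqrt(894) has minimal polynomial:
x^2 - 8*x - 43790
Discriminant = (-8)^2 - 4*(-43790)
= 64 + 175160
= 175224

175224


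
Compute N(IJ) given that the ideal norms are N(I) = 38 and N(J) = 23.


N(IJ) = N(I) * N(J)
= 38 * 23
= 874

874


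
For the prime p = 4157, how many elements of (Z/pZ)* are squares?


For prime p, the number of non-zero quadratic residues is (p-1)/2.
= (4157-1)/2
= 2078

2078


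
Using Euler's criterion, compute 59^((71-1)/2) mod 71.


p = 71 is prime and the exponent is (p-1)/2 = 35, so by Euler's criterion 59^35 = (59/71) = +1 or -1 mod 71.
Compute by square-and-multiply:
  35 = 32 + 2 + 1 (binary 100011)
  Repeated squaring mod 71: 59^1 = 59, 59^2 = 2, 59^4 = 4, 59^8 = 16, 59^16 = 43, 59^32 = 3
  59^35 = 59^32 * 59^2 * 59^1 = 3 * 2 * 59 mod 71
    3 * 2 = 6 = 6 mod 71
    6 * 59 = 354 = 70 mod 71
  59^35 = 70 mod 71
Result 70 = p - 1 = -1 mod 71: 59 is a quadratic non-residue mod 71. As a residue in [0, p-1] the value is 70.
59^35 mod 71 = 70

70


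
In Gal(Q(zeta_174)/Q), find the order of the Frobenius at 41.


The Frobenius at p in Gal(Q(zeta_n)/Q) = (Z/nZ)* is the class of p, so its order is ord_174(41), the smallest k >= 1 with 41^k = 1 mod 174.
n = 174 = 2 * 3 * 29, phi(174) = 56; the order divides phi(n).
Divisors of 56: 1, 2, 4, 7, 8, 14, 28, 56
Repeated squaring mod 174: 41^1 = 41, 41^2 = 115, 41^4 = 1, 41^8 = 1, 41^16 = 1, 41^32 = 1
Test divisors in increasing order:
  k=1: 41^1 = 41 mod 174
  k=2: 41^2 = 115 mod 174
  k=4: 41^4 = 1 mod 174  <- first divisor giving 1
Order = 4

4


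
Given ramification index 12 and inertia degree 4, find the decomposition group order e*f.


|D_P| = e * f
= 12 * 4
= 48

48


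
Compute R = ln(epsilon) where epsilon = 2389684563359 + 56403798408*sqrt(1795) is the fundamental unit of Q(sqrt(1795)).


epsilon = 2389684563359 + 56403798408*sqrt(1795)
= 4.7794e+12
R = ln(4.7794e+12)
= 29.1953

29.1953


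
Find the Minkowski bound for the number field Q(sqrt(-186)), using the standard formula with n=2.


d = -186, d mod 4 = 2, so disc(K) = 4d = -744; |disc(K)| = 744
Imaginary quadratic field, so n = 2, s = r2 = 1, r1 = 0
M = (n!/n^n) * (4/pi)^s * sqrt(|disc(K)|) = (2!/2^2) * (4/pi)^1 * sqrt(744)
= 0.5 * 1.273240 * 27.276363
= 17.3647

17.3647


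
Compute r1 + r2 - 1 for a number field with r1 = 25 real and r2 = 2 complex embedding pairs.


By Dirichlet's unit theorem:
rank = r1 + r2 - 1
= 25 + 2 - 1
= 26

26


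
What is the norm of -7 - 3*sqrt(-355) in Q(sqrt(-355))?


N(a + b*sqrt(d)) = a^2 - d*b^2
= (-7)^2 - (-355)*(-3)^2
= 49 + 3195
= 3244

3244


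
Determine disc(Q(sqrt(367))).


For K = Q(sqrt(d)) with d squarefree: disc(K) = d if d = 1 mod 4, and disc(K) = 4d if d = 2 or 3 mod 4.
Here d = 367, and d mod 4 = 3.
d = 3 mod 4, not 1 (O_K = Z[sqrt(d)]), so disc(K) = 4d = 4 * (367) = 1468

1468


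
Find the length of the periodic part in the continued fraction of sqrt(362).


Run the CF algorithm for sqrt(362).
a_0 = floor(sqrt(362)) = 19; set m_0=0, q_0=1.
Recurrence: m' = q*a - m,  q' = (d - m'^2)/q,  a' = floor((a_0 + m')/q').
  step 1: m=19, q=1, a=38
a_1 = 2*a_0 = 38, so the period closes here.
sqrt(362) = [19; 38]
Period length = 1

1


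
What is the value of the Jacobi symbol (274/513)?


Compute (274/513) via quadratic reciprocity:
  pull out 2: (2/513) = +1  (since 513 mod 8 = 1)
  reciprocity: (137/513) -> +(513/137)
  reduce: (102/137)
  pull out 2: (2/137) = +1  (since 137 mod 8 = 1)
  reciprocity: (51/137) -> +(137/51)
  reduce: (35/51)
  reciprocity: (35/51) -> -(51/35)
  reduce: (16/35)
  pull out 2: (2/35) = -1  (since 35 mod 8 = 3)
  pull out 2: (2/35) = -1  (since 35 mod 8 = 3)
  pull out 2: (2/35) = -1  (since 35 mod 8 = 3)
  pull out 2: (2/35) = -1  (since 35 mod 8 = 3)
  (1/35) = 1
Product of signs = -1

-1


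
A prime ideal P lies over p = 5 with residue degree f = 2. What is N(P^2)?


N(P^a) = p^(a*f)
= 5^(2*2)
= 5^4
= 625

625


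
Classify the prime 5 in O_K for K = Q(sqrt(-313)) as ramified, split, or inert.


K = Q(sqrt(-313)). Since d mod 4 = 3, disc(K) = -1252.
Check p | disc: -1252 mod 5 = 3.
p does not divide disc. Compute Legendre symbol (d/p):
2^((5-1)/2) mod 5 = -1
(d/p) = -1, so p is inert: (p) stays prime with e=1, f=2, g=1.
Therefore p is inert.

inert


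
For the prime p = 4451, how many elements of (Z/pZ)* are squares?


For prime p, the number of non-zero quadratic residues is (p-1)/2.
= (4451-1)/2
= 2225

2225


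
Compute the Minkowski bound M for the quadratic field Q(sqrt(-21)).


d = -21, d mod 4 = 3, so disc(K) = 4d = -84; |disc(K)| = 84
Imaginary quadratic field, so n = 2, s = r2 = 1, r1 = 0
M = (n!/n^n) * (4/pi)^s * sqrt(|disc(K)|) = (2!/2^2) * (4/pi)^1 * sqrt(84)
= 0.5 * 1.273240 * 9.165151
= 5.8347

5.8347


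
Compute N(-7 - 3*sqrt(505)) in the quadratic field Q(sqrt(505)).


N(a + b*sqrt(d)) = a^2 - d*b^2
= (-7)^2 - (505)*(-3)^2
= 49 - 4545
= -4496

-4496


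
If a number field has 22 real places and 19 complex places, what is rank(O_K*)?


By Dirichlet's unit theorem:
rank = r1 + r2 - 1
= 22 + 19 - 1
= 40

40


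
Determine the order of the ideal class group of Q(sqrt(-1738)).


K = Q(sqrt(-1738)). d mod 4 = 2, so D = disc(K) = 4d = -6952
h(K) equals the number of primitive reduced positive-definite forms (a, b, c) = a*x^2 + b*x*y + c*y^2 with b^2 - 4ac = D,
where reduced means |b| <= a <= c, with b >= 0 whenever |b| = a or a = c, and primitive means gcd(a, b, c) = 1.
Reduced forces 3a^2 <= |D| = 6952, so 1 <= a <= 48; b must have the parity of D, and c = (b^2 - D)/(4a) must be an integer >= a.
Enumerate a = 1..48, b in [-a, a]:
  a=1: (1, 0, 1738)  [1]
  a=2: (2, 0, 869)  [1]
  a=3..10: none
  a=11: (11, 0, 158)  [1]
  a=12: none
  a=13: (13, -4, 134), (13, 4, 134)  [2]
  a=14..16: none
  a=17: (17, -16, 106), (17, 16, 106)  [2]
  a=18..21: none
  a=22: (22, 0, 79)  [1]
  a=23..25: none
  a=26: (26, -4, 67), (26, 4, 67)  [2]
  a=27..33: none
  a=34: (34, -16, 53), (34, 16, 53)  [2]
  a=35..36: none
  a=37: (37, -2, 47), (37, 2, 47)  [2]
  a=38..40: none
  a=41: (41, -10, 43), (41, 10, 43)  [2]
  a=42..48: none
Total reduced forms: 1 + 1 + 1 + 2 + 2 + 1 + 2 + 2 + 2 + 2 = 16
h = 16

16


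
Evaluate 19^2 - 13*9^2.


x^2 - d*y^2
= 19^2 - 13*9^2
= 361 - 1053
= -692

-692


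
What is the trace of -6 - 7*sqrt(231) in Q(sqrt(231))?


Tr(a + b*sqrt(d)) = (a + b*sqrt(d)) + (a - b*sqrt(d)) = 2a
= 2 * (-6)
= -12

-12


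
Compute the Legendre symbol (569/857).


p = 857 is prime, so compute (569/857) with the reciprocity algorithm (Jacobi-symbol steps: pull out 2s via (2/n), flip via reciprocity, reduce):
  reciprocity: (569/857) -> +(857/569)
  reduce: (288/569)
  pull out 2: (2/569) = +1  (since 569 mod 8 = 1)
  pull out 2: (2/569) = +1  (since 569 mod 8 = 1)
  pull out 2: (2/569) = +1  (since 569 mod 8 = 1)
  pull out 2: (2/569) = +1  (since 569 mod 8 = 1)
  pull out 2: (2/569) = +1  (since 569 mod 8 = 1)
  reciprocity: (9/569) -> +(569/9)
  reduce: (2/9)
  pull out 2: (2/9) = +1  (since 9 mod 8 = 1)
  (1/9) = 1
Product of signs = 1
(569/857) = 1

1


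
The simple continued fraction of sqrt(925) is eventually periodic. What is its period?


Run the CF algorithm for sqrt(925).
a_0 = floor(sqrt(925)) = 30; set m_0=0, q_0=1.
Recurrence: m' = q*a - m,  q' = (d - m'^2)/q,  a' = floor((a_0 + m')/q').
  step 1: m=30, q=25, a=2
  step 2: m=20, q=21, a=2
  step 3: m=22, q=21, a=2
  step 4: m=20, q=25, a=2
  step 5: m=30, q=1, a=60
a_5 = 2*a_0 = 60, so the period closes here.
sqrt(925) = [30; 2, 2, 2, 2, 60]
Period length = 5

5


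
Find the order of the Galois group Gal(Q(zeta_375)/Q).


|Gal(Q(zeta_375)/Q)| = phi(375)
= 200

200


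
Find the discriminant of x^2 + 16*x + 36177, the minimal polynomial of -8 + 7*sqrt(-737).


The element -8 + 7*sqrt(-737) has minimal polynomial:
x^2 + 16*x + 36177
Discriminant = (16)^2 - 4*(36177)
= 256 - 144708
= -144452

-144452


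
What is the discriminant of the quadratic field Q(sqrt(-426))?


For K = Q(sqrt(d)) with d squarefree: disc(K) = d if d = 1 mod 4, and disc(K) = 4d if d = 2 or 3 mod 4.
Here d = -426, and d mod 4 = 2.
d = 2 mod 4, not 1 (O_K = Z[sqrt(d)]), so disc(K) = 4d = 4 * (-426) = -1704

-1704


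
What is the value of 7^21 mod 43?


p = 43 is prime and the exponent is (p-1)/2 = 21, so by Euler's criterion 7^21 = (7/43) = +1 or -1 mod 43.
Compute by square-and-multiply:
  21 = 16 + 4 + 1 (binary 10101)
  Repeated squaring mod 43: 7^1 = 7, 7^2 = 6, 7^4 = 36, 7^8 = 6, 7^16 = 36
  7^21 = 7^16 * 7^4 * 7^1 = 36 * 36 * 7 mod 43
    36 * 36 = 1296 = 6 mod 43
    6 * 7 = 42 = 42 mod 43
  7^21 = 42 mod 43
Result 42 = p - 1 = -1 mod 43: 7 is a quadratic non-residue mod 43. As a residue in [0, p-1] the value is 42.
7^21 mod 43 = 42

42
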